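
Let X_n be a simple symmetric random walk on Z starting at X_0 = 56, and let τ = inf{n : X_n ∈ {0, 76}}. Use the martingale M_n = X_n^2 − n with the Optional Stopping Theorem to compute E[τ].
E[τ] = 1120

M_n = X_n^2 − n is a martingale (since E[X_{n+1}^2 | F_n] = X_n^2 + 1). By OST (τ has finite mean in a bounded region), E[M_τ] = E[M_0] = X_0^2 − 0 = 56^2 = 3136. Also E[M_τ] = E[X_τ^2] − E[τ]. The walk exits at 0 or 76, with P(hit 76 first) = 56/76, so E[X_τ^2] = 76^2 · 56/76 + 0 = 4256. Thus E[τ] = E[X_τ^2] − E[M_τ] = 4256 − 3136 = 1120 = 56(76 − 56) = 1120.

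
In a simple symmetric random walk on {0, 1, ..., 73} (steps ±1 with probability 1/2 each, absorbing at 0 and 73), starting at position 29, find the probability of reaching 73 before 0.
P(hit 73 before 0) = 29/73

Let u_k = P(hit 73 before 0 | start at k). Then u_0 = 0, u_73 = 1, and u_k = u_{k-1}/2 + u_{k+1}/2 for 1 ≤ k ≤ 72. This harmonic recurrence is solved by u_k = k/73, giving u_29 = 29/73.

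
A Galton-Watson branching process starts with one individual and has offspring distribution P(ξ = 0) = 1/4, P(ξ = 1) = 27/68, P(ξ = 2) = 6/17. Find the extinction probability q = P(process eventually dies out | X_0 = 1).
q = 17/24

The pgf is f(s) = 1/4 + 27/68·s + 6/17·s². The extinction probability q is the smallest fixed point of f in [0, 1]. Setting s = f(s):
  6/17·s² + (27/68 − 1)·s + 1/4 = 0
  6/17·s² − (1/4 + 6/17)·s + 1/4 = 0
which factors as (s − 1)·(6/17·s − 1/4) = 0, giving roots s = 1 and s = (1/4)/(6/17) = 17/24.
Mean offspring μ = 27/68 + 2·6/17 = 75/68 > 1 (supercritical), so q < 1. The extinction probability is the smaller root: q = (1/4)/(6/17) = 17/24.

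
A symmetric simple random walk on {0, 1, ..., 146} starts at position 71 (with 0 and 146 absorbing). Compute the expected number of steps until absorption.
E[τ | X_0 = 71] = 5325

Let v_k = E[τ | X_0 = k]. Boundary: v_0 = v_146 = 0. Recurrence: v_k = 1 + (v_{k-1} + v_{k+1})/2 for 1 ≤ k ≤ 145. The particular solution to v_k − (v_{k-1} + v_{k+1})/2 = 1 is v_k = −k^2. Adding homogeneous solution A + B k and matching boundaries gives v_k = k (146 − k). Substituting k = 71: v_71 = 71 · 75 = 5325.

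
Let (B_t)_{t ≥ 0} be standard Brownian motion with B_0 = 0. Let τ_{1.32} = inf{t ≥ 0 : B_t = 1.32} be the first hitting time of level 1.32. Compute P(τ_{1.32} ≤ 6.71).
P(τ_{1.32} ≤ 6.71) = 2(1 − Φ(1.32/√6.71)) = 2(1 − Φ(0.5096)) ≈ 0.6103

By the reflection principle for standard BM, P(τ_b ≤ t) = 2 · P(B_t ≥ b). Since B_t ~ N(0, t), P(B_t ≥ 1.32) = 1 − Φ(1.32/√t) = 1 − Φ(1.32/√6.71) = 1 − Φ(0.5096) ≈ 0.30517. Doubling: P(τ_{1.32} ≤ 6.71) ≈ 2 · 0.30517 = 0.61034 ≈ 0.6103.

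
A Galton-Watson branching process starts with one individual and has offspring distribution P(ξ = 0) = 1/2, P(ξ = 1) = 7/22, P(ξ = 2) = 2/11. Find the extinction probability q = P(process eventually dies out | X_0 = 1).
q = 1

Mean offspring μ = 0·1/2 + 1·7/22 + 2·2/11 = 15/22 ≤ 1. For μ ≤ 1 with offspring not concentrated at 1, the Galton-Watson process goes extinct almost surely, so q = 1.
(Algebraic check: The pgf is f(s) = 1/2 + 7/22·s + 2/11·s². The extinction probability q is the smallest fixed point of f in [0, 1]. Setting s = f(s):
  2/11·s² + (7/22 − 1)·s + 1/2 = 0
  2/11·s² − (1/2 + 2/11)·s + 1/2 = 0
which factors as (s − 1)·(2/11·s − 1/2) = 0, giving roots s = 1 and s = (1/2)/(2/11) = 11/4. Since 11/4 ≥ 1, the smallest root in [0, 1] is s = 1.)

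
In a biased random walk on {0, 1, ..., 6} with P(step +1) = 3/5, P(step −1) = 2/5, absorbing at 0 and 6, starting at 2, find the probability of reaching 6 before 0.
P(hit 6 before 0) = (1 − (2/3)^2) / (1 − (2/3)^6) = 81/133

Let u_k denote P(reach 6 before 0 | start at k). Boundary: u_0 = 0, u_6 = 1. Recurrence: u_k = 3/5·u_{k+1} + 2/5·u_{k-1} for 1 ≤ k ≤ 5. Try u_k = A + B·r^k with r = q/p = (2/5)/(3/5) = 2/3. Substitution satisfies the recurrence; boundary conditions give:
  u_k = (1 − r^k) / (1 − r^N) = (1 − (2/3)^2) / (1 − (2/3)^6) = 81/133.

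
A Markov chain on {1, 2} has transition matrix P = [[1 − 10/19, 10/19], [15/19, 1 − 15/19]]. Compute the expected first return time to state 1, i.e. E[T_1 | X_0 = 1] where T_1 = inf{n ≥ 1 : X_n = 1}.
E[T_1 | X_0 = 1] = 1/π_1 = 5/3

For an irreducible recurrent Markov chain with stationary distribution π, E[T_i | X_0 = i] = 1/π_i (Kac's formula). Here π_1 = (15/19)/(10/19 + 15/19) = (15/19)/(25/19) = 3/5, so E[T_1 | X_0 = 1] = 1/π_1 = (10/19 + 15/19)/(15/19) = (25/19)/(15/19) = 5/3.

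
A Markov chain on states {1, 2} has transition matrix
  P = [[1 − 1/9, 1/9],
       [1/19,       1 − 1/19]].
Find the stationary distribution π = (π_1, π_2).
π_1 = 9/28, π_2 = 19/28

Solve πP = π with π_1 + π_2 = 1. From πP = π: π_1 · (1 − 1/9) + π_2 · 1/19 = π_1 ⇒ π_2 · 1/19 = π_1 · 1/9 ⇒ π_2/π_1 = (1/9)/(1/19) = 19/9. Together with π_1 + π_2 = 1:
  π_1 = (1/19)/(1/9 + 1/19) = (1/19)/(28/171) = 9/28,
  π_2 = (1/9)/(1/9 + 1/19) = (1/9)/(28/171) = 19/28.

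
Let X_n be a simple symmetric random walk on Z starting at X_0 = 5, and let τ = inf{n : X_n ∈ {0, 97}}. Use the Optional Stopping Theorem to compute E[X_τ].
E[X_τ] = 5

X_n is a martingale and τ is a bounded-mean stopping time (indeed τ is finite a.s. with bounded expectation since the walk is in a bounded region). By the OST, E[X_τ] = E[X_0] = 5. Equivalently: E[X_τ] = 97 · P(hit 97 first) + 0 · P(hit 0 first) = 97 · (5/97) = 5.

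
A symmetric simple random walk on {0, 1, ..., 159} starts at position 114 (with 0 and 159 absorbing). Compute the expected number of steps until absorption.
E[τ | X_0 = 114] = 5130

Let v_k = E[τ | X_0 = k]. Boundary: v_0 = v_159 = 0. Recurrence: v_k = 1 + (v_{k-1} + v_{k+1})/2 for 1 ≤ k ≤ 158. The particular solution to v_k − (v_{k-1} + v_{k+1})/2 = 1 is v_k = −k^2. Adding homogeneous solution A + B k and matching boundaries gives v_k = k (159 − k). Substituting k = 114: v_114 = 114 · 45 = 5130.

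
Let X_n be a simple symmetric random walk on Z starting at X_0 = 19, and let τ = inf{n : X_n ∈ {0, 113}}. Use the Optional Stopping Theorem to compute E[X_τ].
E[X_τ] = 19

X_n is a martingale and τ is a bounded-mean stopping time (indeed τ is finite a.s. with bounded expectation since the walk is in a bounded region). By the OST, E[X_τ] = E[X_0] = 19. Equivalently: E[X_τ] = 113 · P(hit 113 first) + 0 · P(hit 0 first) = 113 · (19/113) = 19.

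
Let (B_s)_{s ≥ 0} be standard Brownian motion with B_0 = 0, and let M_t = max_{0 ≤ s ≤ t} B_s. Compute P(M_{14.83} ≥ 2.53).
P(M_{14.83} ≥ 2.53) = 2·P(B_{14.83} ≥ 2.53) = 2(1 − Φ(2.53/√14.83)) ≈ 0.5112

By the reflection principle for Brownian motion, P(M_t ≥ a) = 2 · P(B_t ≥ a) for a ≥ 0. Since B_t ~ N(0, t), P(B_t ≥ 2.53) = 1 − Φ(2.53/√t) = 1 − Φ(2.53/√14.83) = 1 − Φ(0.6570). So
  P(M_{14.83} ≥ 2.53) = 2(1 − Φ(0.6570)) ≈ 0.5112.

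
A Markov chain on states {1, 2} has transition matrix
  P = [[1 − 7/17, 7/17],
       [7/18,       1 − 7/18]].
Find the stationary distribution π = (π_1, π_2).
π_1 = 17/35, π_2 = 18/35

Solve πP = π with π_1 + π_2 = 1. From πP = π: π_1 · (1 − 7/17) + π_2 · 7/18 = π_1 ⇒ π_2 · 7/18 = π_1 · 7/17 ⇒ π_2/π_1 = (7/17)/(7/18) = 18/17. Together with π_1 + π_2 = 1:
  π_1 = (7/18)/(7/17 + 7/18) = (7/18)/(245/306) = 17/35,
  π_2 = (7/17)/(7/17 + 7/18) = (7/17)/(245/306) = 18/35.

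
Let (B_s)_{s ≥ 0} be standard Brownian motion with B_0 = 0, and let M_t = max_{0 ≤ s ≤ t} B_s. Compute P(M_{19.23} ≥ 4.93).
P(M_{19.23} ≥ 4.93) = 2·P(B_{19.23} ≥ 4.93) = 2(1 − Φ(4.93/√19.23)) ≈ 0.2609

By the reflection principle for Brownian motion, P(M_t ≥ a) = 2 · P(B_t ≥ a) for a ≥ 0. Since B_t ~ N(0, t), P(B_t ≥ 4.93) = 1 − Φ(4.93/√t) = 1 − Φ(4.93/√19.23) = 1 − Φ(1.1242). So
  P(M_{19.23} ≥ 4.93) = 2(1 − Φ(1.1242)) ≈ 0.2609.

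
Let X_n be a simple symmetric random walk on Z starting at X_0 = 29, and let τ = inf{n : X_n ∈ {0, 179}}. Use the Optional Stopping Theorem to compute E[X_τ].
E[X_τ] = 29

X_n is a martingale and τ is a bounded-mean stopping time (indeed τ is finite a.s. with bounded expectation since the walk is in a bounded region). By the OST, E[X_τ] = E[X_0] = 29. Equivalently: E[X_τ] = 179 · P(hit 179 first) + 0 · P(hit 0 first) = 179 · (29/179) = 29.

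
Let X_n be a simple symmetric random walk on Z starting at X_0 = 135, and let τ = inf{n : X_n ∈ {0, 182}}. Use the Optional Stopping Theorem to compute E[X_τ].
E[X_τ] = 135

X_n is a martingale and τ is a bounded-mean stopping time (indeed τ is finite a.s. with bounded expectation since the walk is in a bounded region). By the OST, E[X_τ] = E[X_0] = 135. Equivalently: E[X_τ] = 182 · P(hit 182 first) + 0 · P(hit 0 first) = 182 · (135/182) = 135.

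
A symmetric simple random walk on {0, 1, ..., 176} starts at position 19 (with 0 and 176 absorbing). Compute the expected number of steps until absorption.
E[τ | X_0 = 19] = 2983

Let v_k = E[τ | X_0 = k]. Boundary: v_0 = v_176 = 0. Recurrence: v_k = 1 + (v_{k-1} + v_{k+1})/2 for 1 ≤ k ≤ 175. The particular solution to v_k − (v_{k-1} + v_{k+1})/2 = 1 is v_k = −k^2. Adding homogeneous solution A + B k and matching boundaries gives v_k = k (176 − k). Substituting k = 19: v_19 = 19 · 157 = 2983.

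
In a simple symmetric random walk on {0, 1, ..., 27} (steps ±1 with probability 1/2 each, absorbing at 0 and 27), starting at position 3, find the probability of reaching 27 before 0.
P(hit 27 before 0) = 3/27 = 1/9

Let u_k = P(hit 27 before 0 | start at k). Then u_0 = 0, u_27 = 1, and u_k = u_{k-1}/2 + u_{k+1}/2 for 1 ≤ k ≤ 26. This harmonic recurrence is solved by u_k = k/27, giving u_3 = 3/27 = 1/9.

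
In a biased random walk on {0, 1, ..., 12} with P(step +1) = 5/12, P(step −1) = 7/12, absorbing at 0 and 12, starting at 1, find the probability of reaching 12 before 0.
P(hit 12 before 0) = (1 − (7/5)^1) / (1 − (7/5)^12) = 48828125/6798573288

Let u_k denote P(reach 12 before 0 | start at k). Boundary: u_0 = 0, u_12 = 1. Recurrence: u_k = 5/12·u_{k+1} + 7/12·u_{k-1} for 1 ≤ k ≤ 11. Try u_k = A + B·r^k with r = q/p = (7/12)/(5/12) = 7/5. Substitution satisfies the recurrence; boundary conditions give:
  u_k = (1 − r^k) / (1 − r^N) = (1 − (7/5)^1) / (1 − (7/5)^12) = 48828125/6798573288.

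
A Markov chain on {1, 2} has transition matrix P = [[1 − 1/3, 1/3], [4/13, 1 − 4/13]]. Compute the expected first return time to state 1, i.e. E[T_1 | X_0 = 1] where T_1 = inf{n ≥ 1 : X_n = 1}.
E[T_1 | X_0 = 1] = 1/π_1 = 25/12

For an irreducible recurrent Markov chain with stationary distribution π, E[T_i | X_0 = i] = 1/π_i (Kac's formula). Here π_1 = (4/13)/(1/3 + 4/13) = (4/13)/(25/39) = 12/25, so E[T_1 | X_0 = 1] = 1/π_1 = (1/3 + 4/13)/(4/13) = (25/39)/(4/13) = 25/12.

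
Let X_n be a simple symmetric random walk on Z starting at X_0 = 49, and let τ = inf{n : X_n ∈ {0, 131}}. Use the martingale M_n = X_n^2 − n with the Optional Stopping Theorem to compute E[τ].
E[τ] = 4018

M_n = X_n^2 − n is a martingale (since E[X_{n+1}^2 | F_n] = X_n^2 + 1). By OST (τ has finite mean in a bounded region), E[M_τ] = E[M_0] = X_0^2 − 0 = 49^2 = 2401. Also E[M_τ] = E[X_τ^2] − E[τ]. The walk exits at 0 or 131, with P(hit 131 first) = 49/131, so E[X_τ^2] = 131^2 · 49/131 + 0 = 6419. Thus E[τ] = E[X_τ^2] − E[M_τ] = 6419 − 2401 = 4018 = 49(131 − 49) = 4018.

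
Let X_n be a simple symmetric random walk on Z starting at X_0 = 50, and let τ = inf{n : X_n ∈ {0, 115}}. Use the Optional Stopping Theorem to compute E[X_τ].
E[X_τ] = 50

X_n is a martingale and τ is a bounded-mean stopping time (indeed τ is finite a.s. with bounded expectation since the walk is in a bounded region). By the OST, E[X_τ] = E[X_0] = 50. Equivalently: E[X_τ] = 115 · P(hit 115 first) + 0 · P(hit 0 first) = 115 · (50/115) = 50.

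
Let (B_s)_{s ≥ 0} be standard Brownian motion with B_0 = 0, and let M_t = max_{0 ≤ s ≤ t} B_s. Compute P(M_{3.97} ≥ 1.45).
P(M_{3.97} ≥ 1.45) = 2·P(B_{3.97} ≥ 1.45) = 2(1 − Φ(1.45/√3.97)) ≈ 0.4668

By the reflection principle for Brownian motion, P(M_t ≥ a) = 2 · P(B_t ≥ a) for a ≥ 0. Since B_t ~ N(0, t), P(B_t ≥ 1.45) = 1 − Φ(1.45/√t) = 1 − Φ(1.45/√3.97) = 1 − Φ(0.7277). So
  P(M_{3.97} ≥ 1.45) = 2(1 − Φ(0.7277)) ≈ 0.4668.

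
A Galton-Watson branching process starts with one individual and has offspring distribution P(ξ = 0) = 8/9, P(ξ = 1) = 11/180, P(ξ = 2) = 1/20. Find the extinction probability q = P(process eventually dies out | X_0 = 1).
q = 1

Mean offspring μ = 0·8/9 + 1·11/180 + 2·1/20 = 29/180 ≤ 1. For μ ≤ 1 with offspring not concentrated at 1, the Galton-Watson process goes extinct almost surely, so q = 1.
(Algebraic check: The pgf is f(s) = 8/9 + 11/180·s + 1/20·s². The extinction probability q is the smallest fixed point of f in [0, 1]. Setting s = f(s):
  1/20·s² + (11/180 − 1)·s + 8/9 = 0
  1/20·s² − (8/9 + 1/20)·s + 8/9 = 0
which factors as (s − 1)·(1/20·s − 8/9) = 0, giving roots s = 1 and s = (8/9)/(1/20) = 160/9. Since 160/9 ≥ 1, the smallest root in [0, 1] is s = 1.)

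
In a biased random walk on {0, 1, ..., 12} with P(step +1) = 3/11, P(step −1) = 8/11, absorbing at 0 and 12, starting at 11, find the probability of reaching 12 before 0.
P(hit 12 before 0) = (1 − (8/3)^11) / (1 − (8/3)^12) = 5153854467/13743789059

Let u_k denote P(reach 12 before 0 | start at k). Boundary: u_0 = 0, u_12 = 1. Recurrence: u_k = 3/11·u_{k+1} + 8/11·u_{k-1} for 1 ≤ k ≤ 11. Try u_k = A + B·r^k with r = q/p = (8/11)/(3/11) = 8/3. Substitution satisfies the recurrence; boundary conditions give:
  u_k = (1 − r^k) / (1 − r^N) = (1 − (8/3)^11) / (1 − (8/3)^12) = 5153854467/13743789059.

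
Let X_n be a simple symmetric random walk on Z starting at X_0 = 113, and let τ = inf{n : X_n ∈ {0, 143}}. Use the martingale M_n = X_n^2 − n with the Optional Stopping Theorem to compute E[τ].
E[τ] = 3390

M_n = X_n^2 − n is a martingale (since E[X_{n+1}^2 | F_n] = X_n^2 + 1). By OST (τ has finite mean in a bounded region), E[M_τ] = E[M_0] = X_0^2 − 0 = 113^2 = 12769. Also E[M_τ] = E[X_τ^2] − E[τ]. The walk exits at 0 or 143, with P(hit 143 first) = 113/143, so E[X_τ^2] = 143^2 · 113/143 + 0 = 16159. Thus E[τ] = E[X_τ^2] − E[M_τ] = 16159 − 12769 = 3390 = 113(143 − 113) = 3390.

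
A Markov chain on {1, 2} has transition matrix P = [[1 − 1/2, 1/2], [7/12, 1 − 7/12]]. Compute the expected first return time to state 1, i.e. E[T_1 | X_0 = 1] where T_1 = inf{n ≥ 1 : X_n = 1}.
E[T_1 | X_0 = 1] = 1/π_1 = 13/7

For an irreducible recurrent Markov chain with stationary distribution π, E[T_i | X_0 = i] = 1/π_i (Kac's formula). Here π_1 = (7/12)/(1/2 + 7/12) = (7/12)/(13/12) = 7/13, so E[T_1 | X_0 = 1] = 1/π_1 = (1/2 + 7/12)/(7/12) = (13/12)/(7/12) = 13/7.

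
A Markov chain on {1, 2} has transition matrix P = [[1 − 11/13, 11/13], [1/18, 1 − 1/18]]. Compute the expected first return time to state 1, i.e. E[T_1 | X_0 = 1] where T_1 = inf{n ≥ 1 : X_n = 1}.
E[T_1 | X_0 = 1] = 1/π_1 = 211/13

For an irreducible recurrent Markov chain with stationary distribution π, E[T_i | X_0 = i] = 1/π_i (Kac's formula). Here π_1 = (1/18)/(11/13 + 1/18) = (1/18)/(211/234) = 13/211, so E[T_1 | X_0 = 1] = 1/π_1 = (11/13 + 1/18)/(1/18) = (211/234)/(1/18) = 211/13.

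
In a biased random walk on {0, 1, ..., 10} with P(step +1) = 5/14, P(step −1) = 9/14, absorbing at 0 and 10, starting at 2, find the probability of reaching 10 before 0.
P(hit 10 before 0) = (1 − (9/5)^2) / (1 − (9/5)^10) = 390625/62089621

Let u_k denote P(reach 10 before 0 | start at k). Boundary: u_0 = 0, u_10 = 1. Recurrence: u_k = 5/14·u_{k+1} + 9/14·u_{k-1} for 1 ≤ k ≤ 9. Try u_k = A + B·r^k with r = q/p = (9/14)/(5/14) = 9/5. Substitution satisfies the recurrence; boundary conditions give:
  u_k = (1 − r^k) / (1 − r^N) = (1 − (9/5)^2) / (1 − (9/5)^10) = 390625/62089621.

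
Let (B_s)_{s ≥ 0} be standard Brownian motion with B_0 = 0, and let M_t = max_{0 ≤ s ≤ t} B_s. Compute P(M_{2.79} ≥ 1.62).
P(M_{2.79} ≥ 1.62) = 2·P(B_{2.79} ≥ 1.62) = 2(1 − Φ(1.62/√2.79)) ≈ 0.3321

By the reflection principle for Brownian motion, P(M_t ≥ a) = 2 · P(B_t ≥ a) for a ≥ 0. Since B_t ~ N(0, t), P(B_t ≥ 1.62) = 1 − Φ(1.62/√t) = 1 − Φ(1.62/√2.79) = 1 − Φ(0.9699). So
  P(M_{2.79} ≥ 1.62) = 2(1 − Φ(0.9699)) ≈ 0.3321.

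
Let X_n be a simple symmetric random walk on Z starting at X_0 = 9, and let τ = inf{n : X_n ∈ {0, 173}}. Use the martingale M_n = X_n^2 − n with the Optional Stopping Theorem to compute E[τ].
E[τ] = 1476

M_n = X_n^2 − n is a martingale (since E[X_{n+1}^2 | F_n] = X_n^2 + 1). By OST (τ has finite mean in a bounded region), E[M_τ] = E[M_0] = X_0^2 − 0 = 9^2 = 81. Also E[M_τ] = E[X_τ^2] − E[τ]. The walk exits at 0 or 173, with P(hit 173 first) = 9/173, so E[X_τ^2] = 173^2 · 9/173 + 0 = 1557. Thus E[τ] = E[X_τ^2] − E[M_τ] = 1557 − 81 = 1476 = 9(173 − 9) = 1476.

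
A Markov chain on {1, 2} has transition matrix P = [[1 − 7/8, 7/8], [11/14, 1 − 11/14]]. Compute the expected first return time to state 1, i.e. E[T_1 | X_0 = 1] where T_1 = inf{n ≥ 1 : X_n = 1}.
E[T_1 | X_0 = 1] = 1/π_1 = 93/44

For an irreducible recurrent Markov chain with stationary distribution π, E[T_i | X_0 = i] = 1/π_i (Kac's formula). Here π_1 = (11/14)/(7/8 + 11/14) = (11/14)/(93/56) = 44/93, so E[T_1 | X_0 = 1] = 1/π_1 = (7/8 + 11/14)/(11/14) = (93/56)/(11/14) = 93/44.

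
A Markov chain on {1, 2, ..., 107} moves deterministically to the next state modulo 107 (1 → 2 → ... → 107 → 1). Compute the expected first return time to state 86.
E[T_86 | X_0 = 86] = 107

The chain cycles deterministically, so starting at state 86 it returns in exactly 107 steps. Equivalently, the stationary distribution is uniform π_j = 1/107 for every state j, so by Kac's formula E[T_86] = 1/π_86 = 107.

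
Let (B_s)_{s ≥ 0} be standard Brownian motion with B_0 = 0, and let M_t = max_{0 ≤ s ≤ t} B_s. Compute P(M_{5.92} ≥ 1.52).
P(M_{5.92} ≥ 1.52) = 2·P(B_{5.92} ≥ 1.52) = 2(1 − Φ(1.52/√5.92)) ≈ 0.5322

By the reflection principle for Brownian motion, P(M_t ≥ a) = 2 · P(B_t ≥ a) for a ≥ 0. Since B_t ~ N(0, t), P(B_t ≥ 1.52) = 1 − Φ(1.52/√t) = 1 − Φ(1.52/√5.92) = 1 − Φ(0.6247). So
  P(M_{5.92} ≥ 1.52) = 2(1 − Φ(0.6247)) ≈ 0.5322.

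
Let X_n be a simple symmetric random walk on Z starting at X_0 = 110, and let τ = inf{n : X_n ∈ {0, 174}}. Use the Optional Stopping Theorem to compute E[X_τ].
E[X_τ] = 110

X_n is a martingale and τ is a bounded-mean stopping time (indeed τ is finite a.s. with bounded expectation since the walk is in a bounded region). By the OST, E[X_τ] = E[X_0] = 110. Equivalently: E[X_τ] = 174 · P(hit 174 first) + 0 · P(hit 0 first) = 174 · (110/174) = 110.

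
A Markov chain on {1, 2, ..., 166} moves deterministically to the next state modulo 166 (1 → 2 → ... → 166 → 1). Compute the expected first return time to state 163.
E[T_163 | X_0 = 163] = 166

The chain cycles deterministically, so starting at state 163 it returns in exactly 166 steps. Equivalently, the stationary distribution is uniform π_j = 1/166 for every state j, so by Kac's formula E[T_163] = 1/π_163 = 166.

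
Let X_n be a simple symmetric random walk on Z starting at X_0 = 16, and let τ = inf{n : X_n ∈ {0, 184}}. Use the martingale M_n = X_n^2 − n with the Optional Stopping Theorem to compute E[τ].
E[τ] = 2688

M_n = X_n^2 − n is a martingale (since E[X_{n+1}^2 | F_n] = X_n^2 + 1). By OST (τ has finite mean in a bounded region), E[M_τ] = E[M_0] = X_0^2 − 0 = 16^2 = 256. Also E[M_τ] = E[X_τ^2] − E[τ]. The walk exits at 0 or 184, with P(hit 184 first) = 16/184, so E[X_τ^2] = 184^2 · 16/184 + 0 = 2944. Thus E[τ] = E[X_τ^2] − E[M_τ] = 2944 − 256 = 2688 = 16(184 − 16) = 2688.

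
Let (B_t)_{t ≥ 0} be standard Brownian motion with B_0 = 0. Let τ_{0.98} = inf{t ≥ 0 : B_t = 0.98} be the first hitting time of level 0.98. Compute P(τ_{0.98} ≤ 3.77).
P(τ_{0.98} ≤ 3.77) = 2(1 − Φ(0.98/√3.77)) = 2(1 − Φ(0.5047)) ≈ 0.6138

By the reflection principle for standard BM, P(τ_b ≤ t) = 2 · P(B_t ≥ b). Since B_t ~ N(0, t), P(B_t ≥ 0.98) = 1 − Φ(0.98/√t) = 1 − Φ(0.98/√3.77) = 1 − Φ(0.5047) ≈ 0.30688. Doubling: P(τ_{0.98} ≤ 3.77) ≈ 2 · 0.30688 = 0.61376 ≈ 0.6138.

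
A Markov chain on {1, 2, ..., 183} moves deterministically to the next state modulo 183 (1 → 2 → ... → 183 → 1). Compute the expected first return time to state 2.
E[T_2 | X_0 = 2] = 183

The chain cycles deterministically, so starting at state 2 it returns in exactly 183 steps. Equivalently, the stationary distribution is uniform π_j = 1/183 for every state j, so by Kac's formula E[T_2] = 1/π_2 = 183.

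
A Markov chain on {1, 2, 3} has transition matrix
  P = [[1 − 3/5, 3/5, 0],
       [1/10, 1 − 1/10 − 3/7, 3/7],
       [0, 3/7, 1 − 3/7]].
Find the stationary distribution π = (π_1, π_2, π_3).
π = (1/13, 6/13, 6/13)

This is a birth-death chain on three states, which satisfies detailed balance: π_1 · P_{12} = π_2 · P_{21} and π_2 · P_{23} = π_3 · P_{32}.
From π_1 · 3/5 = π_2 · 1/10: π_2/π_1 = (3/5)/(1/10) = 6.
From π_2 · 3/7 = π_3 · 3/7: π_3/π_2 = (3/7)/(3/7) = 1.
Take π_1 proportional to 1; then unnormalized π = (1, 6, 6). Normalize by dividing by the sum 13:
  π = (1/13, 6/13, 6/13).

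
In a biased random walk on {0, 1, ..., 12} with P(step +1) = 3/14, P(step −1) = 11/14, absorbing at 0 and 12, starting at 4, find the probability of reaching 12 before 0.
P(hit 12 before 0) = (1 − (11/3)^4) / (1 − (11/3)^12) = 6561/215551363

Let u_k denote P(reach 12 before 0 | start at k). Boundary: u_0 = 0, u_12 = 1. Recurrence: u_k = 3/14·u_{k+1} + 11/14·u_{k-1} for 1 ≤ k ≤ 11. Try u_k = A + B·r^k with r = q/p = (11/14)/(3/14) = 11/3. Substitution satisfies the recurrence; boundary conditions give:
  u_k = (1 − r^k) / (1 − r^N) = (1 − (11/3)^4) / (1 − (11/3)^12) = 6561/215551363.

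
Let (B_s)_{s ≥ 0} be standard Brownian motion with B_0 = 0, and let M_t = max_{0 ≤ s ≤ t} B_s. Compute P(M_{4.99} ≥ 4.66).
P(M_{4.99} ≥ 4.66) = 2·P(B_{4.99} ≥ 4.66) = 2(1 − Φ(4.66/√4.99)) ≈ 0.0370

By the reflection principle for Brownian motion, P(M_t ≥ a) = 2 · P(B_t ≥ a) for a ≥ 0. Since B_t ~ N(0, t), P(B_t ≥ 4.66) = 1 − Φ(4.66/√t) = 1 − Φ(4.66/√4.99) = 1 − Φ(2.0861). So
  P(M_{4.99} ≥ 4.66) = 2(1 − Φ(2.0861)) ≈ 0.0370.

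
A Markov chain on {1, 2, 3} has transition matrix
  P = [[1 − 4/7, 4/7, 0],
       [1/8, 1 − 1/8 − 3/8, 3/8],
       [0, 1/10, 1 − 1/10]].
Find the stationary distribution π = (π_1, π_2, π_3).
π = (7/159, 32/159, 40/53)

This is a birth-death chain on three states, which satisfies detailed balance: π_1 · P_{12} = π_2 · P_{21} and π_2 · P_{23} = π_3 · P_{32}.
From π_1 · 4/7 = π_2 · 1/8: π_2/π_1 = (4/7)/(1/8) = 32/7.
From π_2 · 3/8 = π_3 · 1/10: π_3/π_2 = (3/8)/(1/10) = 15/4.
Take π_1 proportional to 1; then unnormalized π = (1, 32/7, 120/7). Normalize by dividing by the sum 159/7:
  π = (7/159, 32/159, 40/53).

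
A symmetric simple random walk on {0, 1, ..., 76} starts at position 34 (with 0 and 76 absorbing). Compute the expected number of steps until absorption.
E[τ | X_0 = 34] = 1428

Let v_k = E[τ | X_0 = k]. Boundary: v_0 = v_76 = 0. Recurrence: v_k = 1 + (v_{k-1} + v_{k+1})/2 for 1 ≤ k ≤ 75. The particular solution to v_k − (v_{k-1} + v_{k+1})/2 = 1 is v_k = −k^2. Adding homogeneous solution A + B k and matching boundaries gives v_k = k (76 − k). Substituting k = 34: v_34 = 34 · 42 = 1428.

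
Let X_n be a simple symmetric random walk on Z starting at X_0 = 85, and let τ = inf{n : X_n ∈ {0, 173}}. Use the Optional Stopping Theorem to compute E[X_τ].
E[X_τ] = 85

X_n is a martingale and τ is a bounded-mean stopping time (indeed τ is finite a.s. with bounded expectation since the walk is in a bounded region). By the OST, E[X_τ] = E[X_0] = 85. Equivalently: E[X_τ] = 173 · P(hit 173 first) + 0 · P(hit 0 first) = 173 · (85/173) = 85.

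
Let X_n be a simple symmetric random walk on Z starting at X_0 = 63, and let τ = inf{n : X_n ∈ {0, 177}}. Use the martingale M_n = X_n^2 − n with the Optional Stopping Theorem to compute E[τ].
E[τ] = 7182

M_n = X_n^2 − n is a martingale (since E[X_{n+1}^2 | F_n] = X_n^2 + 1). By OST (τ has finite mean in a bounded region), E[M_τ] = E[M_0] = X_0^2 − 0 = 63^2 = 3969. Also E[M_τ] = E[X_τ^2] − E[τ]. The walk exits at 0 or 177, with P(hit 177 first) = 63/177, so E[X_τ^2] = 177^2 · 63/177 + 0 = 11151. Thus E[τ] = E[X_τ^2] − E[M_τ] = 11151 − 3969 = 7182 = 63(177 − 63) = 7182.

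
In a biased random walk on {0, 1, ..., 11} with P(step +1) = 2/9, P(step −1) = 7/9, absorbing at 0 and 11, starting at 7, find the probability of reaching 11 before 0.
P(hit 11 before 0) = (1 − (7/2)^7) / (1 − (7/2)^11) = 2634928/395464939

Let u_k denote P(reach 11 before 0 | start at k). Boundary: u_0 = 0, u_11 = 1. Recurrence: u_k = 2/9·u_{k+1} + 7/9·u_{k-1} for 1 ≤ k ≤ 10. Try u_k = A + B·r^k with r = q/p = (7/9)/(2/9) = 7/2. Substitution satisfies the recurrence; boundary conditions give:
  u_k = (1 − r^k) / (1 − r^N) = (1 − (7/2)^7) / (1 − (7/2)^11) = 2634928/395464939.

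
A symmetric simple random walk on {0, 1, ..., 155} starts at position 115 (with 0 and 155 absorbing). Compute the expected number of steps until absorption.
E[τ | X_0 = 115] = 4600

Let v_k = E[τ | X_0 = k]. Boundary: v_0 = v_155 = 0. Recurrence: v_k = 1 + (v_{k-1} + v_{k+1})/2 for 1 ≤ k ≤ 154. The particular solution to v_k − (v_{k-1} + v_{k+1})/2 = 1 is v_k = −k^2. Adding homogeneous solution A + B k and matching boundaries gives v_k = k (155 − k). Substituting k = 115: v_115 = 115 · 40 = 4600.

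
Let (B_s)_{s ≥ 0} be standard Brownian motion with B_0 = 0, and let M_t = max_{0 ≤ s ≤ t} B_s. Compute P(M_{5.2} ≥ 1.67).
P(M_{5.2} ≥ 1.67) = 2·P(B_{5.2} ≥ 1.67) = 2(1 − Φ(1.67/√5.2)) ≈ 0.4640

By the reflection principle for Brownian motion, P(M_t ≥ a) = 2 · P(B_t ≥ a) for a ≥ 0. Since B_t ~ N(0, t), P(B_t ≥ 1.67) = 1 − Φ(1.67/√t) = 1 − Φ(1.67/√5.2) = 1 − Φ(0.7323). So
  P(M_{5.2} ≥ 1.67) = 2(1 − Φ(0.7323)) ≈ 0.4640.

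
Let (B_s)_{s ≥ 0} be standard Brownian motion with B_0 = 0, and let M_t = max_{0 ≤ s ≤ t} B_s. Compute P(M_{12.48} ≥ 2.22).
P(M_{12.48} ≥ 2.22) = 2·P(B_{12.48} ≥ 2.22) = 2(1 − Φ(2.22/√12.48)) ≈ 0.5297

By the reflection principle for Brownian motion, P(M_t ≥ a) = 2 · P(B_t ≥ a) for a ≥ 0. Since B_t ~ N(0, t), P(B_t ≥ 2.22) = 1 − Φ(2.22/√t) = 1 − Φ(2.22/√12.48) = 1 − Φ(0.6284). So
  P(M_{12.48} ≥ 2.22) = 2(1 − Φ(0.6284)) ≈ 0.5297.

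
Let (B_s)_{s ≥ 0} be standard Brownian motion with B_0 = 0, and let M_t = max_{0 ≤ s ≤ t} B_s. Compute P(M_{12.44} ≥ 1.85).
P(M_{12.44} ≥ 1.85) = 2·P(B_{12.44} ≥ 1.85) = 2(1 − Φ(1.85/√12.44)) ≈ 0.5999

By the reflection principle for Brownian motion, P(M_t ≥ a) = 2 · P(B_t ≥ a) for a ≥ 0. Since B_t ~ N(0, t), P(B_t ≥ 1.85) = 1 − Φ(1.85/√t) = 1 − Φ(1.85/√12.44) = 1 − Φ(0.5245). So
  P(M_{12.44} ≥ 1.85) = 2(1 − Φ(0.5245)) ≈ 0.5999.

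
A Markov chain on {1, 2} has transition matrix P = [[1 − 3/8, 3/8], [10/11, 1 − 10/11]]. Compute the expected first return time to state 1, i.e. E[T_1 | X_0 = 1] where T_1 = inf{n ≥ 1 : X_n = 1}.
E[T_1 | X_0 = 1] = 1/π_1 = 113/80

For an irreducible recurrent Markov chain with stationary distribution π, E[T_i | X_0 = i] = 1/π_i (Kac's formula). Here π_1 = (10/11)/(3/8 + 10/11) = (10/11)/(113/88) = 80/113, so E[T_1 | X_0 = 1] = 1/π_1 = (3/8 + 10/11)/(10/11) = (113/88)/(10/11) = 113/80.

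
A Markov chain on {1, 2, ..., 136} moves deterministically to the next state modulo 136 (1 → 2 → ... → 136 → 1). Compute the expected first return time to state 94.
E[T_94 | X_0 = 94] = 136

The chain cycles deterministically, so starting at state 94 it returns in exactly 136 steps. Equivalently, the stationary distribution is uniform π_j = 1/136 for every state j, so by Kac's formula E[T_94] = 1/π_94 = 136.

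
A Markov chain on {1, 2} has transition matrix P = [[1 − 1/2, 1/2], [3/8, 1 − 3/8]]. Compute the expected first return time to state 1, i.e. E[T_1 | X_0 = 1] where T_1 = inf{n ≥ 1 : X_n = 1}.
E[T_1 | X_0 = 1] = 1/π_1 = 7/3

For an irreducible recurrent Markov chain with stationary distribution π, E[T_i | X_0 = i] = 1/π_i (Kac's formula). Here π_1 = (3/8)/(1/2 + 3/8) = (3/8)/(7/8) = 3/7, so E[T_1 | X_0 = 1] = 1/π_1 = (1/2 + 3/8)/(3/8) = (7/8)/(3/8) = 7/3.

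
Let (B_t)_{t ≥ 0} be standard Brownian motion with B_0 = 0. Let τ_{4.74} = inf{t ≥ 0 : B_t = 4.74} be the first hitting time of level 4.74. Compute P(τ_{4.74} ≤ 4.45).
P(τ_{4.74} ≤ 4.45) = 2(1 − Φ(4.74/√4.45)) = 2(1 − Φ(2.2470)) ≈ 0.0246

By the reflection principle for standard BM, P(τ_b ≤ t) = 2 · P(B_t ≥ b). Since B_t ~ N(0, t), P(B_t ≥ 4.74) = 1 − Φ(4.74/√t) = 1 − Φ(4.74/√4.45) = 1 − Φ(2.2470) ≈ 0.01232. Doubling: P(τ_{4.74} ≤ 4.45) ≈ 2 · 0.01232 = 0.02464 ≈ 0.0246.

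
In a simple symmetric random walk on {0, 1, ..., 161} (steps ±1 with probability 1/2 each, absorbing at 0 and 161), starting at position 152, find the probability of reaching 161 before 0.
P(hit 161 before 0) = 152/161

Let u_k = P(hit 161 before 0 | start at k). Then u_0 = 0, u_161 = 1, and u_k = u_{k-1}/2 + u_{k+1}/2 for 1 ≤ k ≤ 160. This harmonic recurrence is solved by u_k = k/161, giving u_152 = 152/161.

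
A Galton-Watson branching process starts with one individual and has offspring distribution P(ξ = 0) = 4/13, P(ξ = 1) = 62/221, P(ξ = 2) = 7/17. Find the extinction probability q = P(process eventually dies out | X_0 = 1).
q = 68/91

The pgf is f(s) = 4/13 + 62/221·s + 7/17·s². The extinction probability q is the smallest fixed point of f in [0, 1]. Setting s = f(s):
  7/17·s² + (62/221 − 1)·s + 4/13 = 0
  7/17·s² − (4/13 + 7/17)·s + 4/13 = 0
which factors as (s − 1)·(7/17·s − 4/13) = 0, giving roots s = 1 and s = (4/13)/(7/17) = 68/91.
Mean offspring μ = 62/221 + 2·7/17 = 244/221 > 1 (supercritical), so q < 1. The extinction probability is the smaller root: q = (4/13)/(7/17) = 68/91.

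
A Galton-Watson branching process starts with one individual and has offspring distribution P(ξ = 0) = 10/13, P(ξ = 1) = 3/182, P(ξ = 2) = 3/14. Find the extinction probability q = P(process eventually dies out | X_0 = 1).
q = 1

Mean offspring μ = 0·10/13 + 1·3/182 + 2·3/14 = 81/182 ≤ 1. For μ ≤ 1 with offspring not concentrated at 1, the Galton-Watson process goes extinct almost surely, so q = 1.
(Algebraic check: The pgf is f(s) = 10/13 + 3/182·s + 3/14·s². The extinction probability q is the smallest fixed point of f in [0, 1]. Setting s = f(s):
  3/14·s² + (3/182 − 1)·s + 10/13 = 0
  3/14·s² − (10/13 + 3/14)·s + 10/13 = 0
which factors as (s − 1)·(3/14·s − 10/13) = 0, giving roots s = 1 and s = (10/13)/(3/14) = 140/39. Since 140/39 ≥ 1, the smallest root in [0, 1] is s = 1.)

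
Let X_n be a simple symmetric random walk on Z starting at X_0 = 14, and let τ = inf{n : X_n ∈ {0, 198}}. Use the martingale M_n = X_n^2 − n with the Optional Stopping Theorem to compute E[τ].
E[τ] = 2576

M_n = X_n^2 − n is a martingale (since E[X_{n+1}^2 | F_n] = X_n^2 + 1). By OST (τ has finite mean in a bounded region), E[M_τ] = E[M_0] = X_0^2 − 0 = 14^2 = 196. Also E[M_τ] = E[X_τ^2] − E[τ]. The walk exits at 0 or 198, with P(hit 198 first) = 14/198, so E[X_τ^2] = 198^2 · 14/198 + 0 = 2772. Thus E[τ] = E[X_τ^2] − E[M_τ] = 2772 − 196 = 2576 = 14(198 − 14) = 2576.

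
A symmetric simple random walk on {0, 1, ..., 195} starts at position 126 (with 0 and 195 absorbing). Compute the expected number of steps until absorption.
E[τ | X_0 = 126] = 8694

Let v_k = E[τ | X_0 = k]. Boundary: v_0 = v_195 = 0. Recurrence: v_k = 1 + (v_{k-1} + v_{k+1})/2 for 1 ≤ k ≤ 194. The particular solution to v_k − (v_{k-1} + v_{k+1})/2 = 1 is v_k = −k^2. Adding homogeneous solution A + B k and matching boundaries gives v_k = k (195 − k). Substituting k = 126: v_126 = 126 · 69 = 8694.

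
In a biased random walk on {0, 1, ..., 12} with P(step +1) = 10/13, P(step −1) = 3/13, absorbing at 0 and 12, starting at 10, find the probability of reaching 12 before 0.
P(hit 12 before 0) = (1 − (3/10)^10) / (1 − (3/10)^12) = 10988946100/10989005149

Let u_k denote P(reach 12 before 0 | start at k). Boundary: u_0 = 0, u_12 = 1. Recurrence: u_k = 10/13·u_{k+1} + 3/13·u_{k-1} for 1 ≤ k ≤ 11. Try u_k = A + B·r^k with r = q/p = (3/13)/(10/13) = 3/10. Substitution satisfies the recurrence; boundary conditions give:
  u_k = (1 − r^k) / (1 − r^N) = (1 − (3/10)^10) / (1 − (3/10)^12) = 10988946100/10989005149.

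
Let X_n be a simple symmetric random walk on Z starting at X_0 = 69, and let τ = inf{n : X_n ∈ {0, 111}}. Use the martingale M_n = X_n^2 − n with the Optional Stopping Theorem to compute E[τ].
E[τ] = 2898

M_n = X_n^2 − n is a martingale (since E[X_{n+1}^2 | F_n] = X_n^2 + 1). By OST (τ has finite mean in a bounded region), E[M_τ] = E[M_0] = X_0^2 − 0 = 69^2 = 4761. Also E[M_τ] = E[X_τ^2] − E[τ]. The walk exits at 0 or 111, with P(hit 111 first) = 69/111, so E[X_τ^2] = 111^2 · 69/111 + 0 = 7659. Thus E[τ] = E[X_τ^2] − E[M_τ] = 7659 − 4761 = 2898 = 69(111 − 69) = 2898.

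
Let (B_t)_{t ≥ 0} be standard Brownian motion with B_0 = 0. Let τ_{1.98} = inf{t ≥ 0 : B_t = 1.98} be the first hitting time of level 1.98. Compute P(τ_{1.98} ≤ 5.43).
P(τ_{1.98} ≤ 5.43) = 2(1 − Φ(1.98/√5.43)) = 2(1 − Φ(0.8497)) ≈ 0.3955

By the reflection principle for standard BM, P(τ_b ≤ t) = 2 · P(B_t ≥ b). Since B_t ~ N(0, t), P(B_t ≥ 1.98) = 1 − Φ(1.98/√t) = 1 − Φ(1.98/√5.43) = 1 − Φ(0.8497) ≈ 0.19775. Doubling: P(τ_{1.98} ≤ 5.43) ≈ 2 · 0.19775 = 0.39550 ≈ 0.3955.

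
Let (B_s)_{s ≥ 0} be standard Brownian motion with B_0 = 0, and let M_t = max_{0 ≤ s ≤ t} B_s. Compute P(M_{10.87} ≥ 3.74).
P(M_{10.87} ≥ 3.74) = 2·P(B_{10.87} ≥ 3.74) = 2(1 − Φ(3.74/√10.87)) ≈ 0.2566

By the reflection principle for Brownian motion, P(M_t ≥ a) = 2 · P(B_t ≥ a) for a ≥ 0. Since B_t ~ N(0, t), P(B_t ≥ 3.74) = 1 − Φ(3.74/√t) = 1 − Φ(3.74/√10.87) = 1 − Φ(1.1344). So
  P(M_{10.87} ≥ 3.74) = 2(1 − Φ(1.1344)) ≈ 0.2566.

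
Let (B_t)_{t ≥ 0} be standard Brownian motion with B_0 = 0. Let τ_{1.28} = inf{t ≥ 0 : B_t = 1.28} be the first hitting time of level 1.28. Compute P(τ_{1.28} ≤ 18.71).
P(τ_{1.28} ≤ 18.71) = 2(1 − Φ(1.28/√18.71)) = 2(1 − Φ(0.2959)) ≈ 0.7673

By the reflection principle for standard BM, P(τ_b ≤ t) = 2 · P(B_t ≥ b). Since B_t ~ N(0, t), P(B_t ≥ 1.28) = 1 − Φ(1.28/√t) = 1 − Φ(1.28/√18.71) = 1 − Φ(0.2959) ≈ 0.38365. Doubling: P(τ_{1.28} ≤ 18.71) ≈ 2 · 0.38365 = 0.76730 ≈ 0.7673.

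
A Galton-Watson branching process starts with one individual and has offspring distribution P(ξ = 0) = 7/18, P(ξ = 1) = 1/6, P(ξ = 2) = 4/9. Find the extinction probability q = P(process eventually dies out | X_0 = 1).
q = 7/8

The pgf is f(s) = 7/18 + 1/6·s + 4/9·s². The extinction probability q is the smallest fixed point of f in [0, 1]. Setting s = f(s):
  4/9·s² + (1/6 − 1)·s + 7/18 = 0
  4/9·s² − (7/18 + 4/9)·s + 7/18 = 0
which factors as (s − 1)·(4/9·s − 7/18) = 0, giving roots s = 1 and s = (7/18)/(4/9) = 7/8.
Mean offspring μ = 1/6 + 2·4/9 = 19/18 > 1 (supercritical), so q < 1. The extinction probability is the smaller root: q = (7/18)/(4/9) = 7/8.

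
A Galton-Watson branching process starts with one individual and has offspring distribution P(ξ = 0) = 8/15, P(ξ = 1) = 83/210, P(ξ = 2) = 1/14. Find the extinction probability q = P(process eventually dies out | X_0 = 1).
q = 1

Mean offspring μ = 0·8/15 + 1·83/210 + 2·1/14 = 113/210 ≤ 1. For μ ≤ 1 with offspring not concentrated at 1, the Galton-Watson process goes extinct almost surely, so q = 1.
(Algebraic check: The pgf is f(s) = 8/15 + 83/210·s + 1/14·s². The extinction probability q is the smallest fixed point of f in [0, 1]. Setting s = f(s):
  1/14·s² + (83/210 − 1)·s + 8/15 = 0
  1/14·s² − (8/15 + 1/14)·s + 8/15 = 0
which factors as (s − 1)·(1/14·s − 8/15) = 0, giving roots s = 1 and s = (8/15)/(1/14) = 112/15. Since 112/15 ≥ 1, the smallest root in [0, 1] is s = 1.)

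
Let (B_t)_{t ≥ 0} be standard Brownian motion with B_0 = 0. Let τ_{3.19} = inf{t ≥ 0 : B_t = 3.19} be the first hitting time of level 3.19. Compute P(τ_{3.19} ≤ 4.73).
P(τ_{3.19} ≤ 4.73) = 2(1 − Φ(3.19/√4.73)) = 2(1 − Φ(1.4668)) ≈ 0.1424

By the reflection principle for standard BM, P(τ_b ≤ t) = 2 · P(B_t ≥ b). Since B_t ~ N(0, t), P(B_t ≥ 3.19) = 1 − Φ(3.19/√t) = 1 − Φ(3.19/√4.73) = 1 − Φ(1.4668) ≈ 0.07122. Doubling: P(τ_{3.19} ≤ 4.73) ≈ 2 · 0.07122 = 0.14244 ≈ 0.1424.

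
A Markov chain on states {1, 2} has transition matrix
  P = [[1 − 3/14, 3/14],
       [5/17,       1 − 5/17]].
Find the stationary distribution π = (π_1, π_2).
π_1 = 70/121, π_2 = 51/121

Solve πP = π with π_1 + π_2 = 1. From πP = π: π_1 · (1 − 3/14) + π_2 · 5/17 = π_1 ⇒ π_2 · 5/17 = π_1 · 3/14 ⇒ π_2/π_1 = (3/14)/(5/17) = 51/70. Together with π_1 + π_2 = 1:
  π_1 = (5/17)/(3/14 + 5/17) = (5/17)/(121/238) = 70/121,
  π_2 = (3/14)/(3/14 + 5/17) = (3/14)/(121/238) = 51/121.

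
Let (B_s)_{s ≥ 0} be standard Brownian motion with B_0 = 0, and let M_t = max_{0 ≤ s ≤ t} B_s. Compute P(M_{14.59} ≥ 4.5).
P(M_{14.59} ≥ 4.5) = 2·P(B_{14.59} ≥ 4.5) = 2(1 − Φ(4.5/√14.59)) ≈ 0.2388

By the reflection principle for Brownian motion, P(M_t ≥ a) = 2 · P(B_t ≥ a) for a ≥ 0. Since B_t ~ N(0, t), P(B_t ≥ 4.5) = 1 − Φ(4.5/√t) = 1 − Φ(4.5/√14.59) = 1 − Φ(1.1781). So
  P(M_{14.59} ≥ 4.5) = 2(1 − Φ(1.1781)) ≈ 0.2388.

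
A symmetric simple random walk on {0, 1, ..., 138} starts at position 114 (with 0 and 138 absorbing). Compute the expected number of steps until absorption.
E[τ | X_0 = 114] = 2736

Let v_k = E[τ | X_0 = k]. Boundary: v_0 = v_138 = 0. Recurrence: v_k = 1 + (v_{k-1} + v_{k+1})/2 for 1 ≤ k ≤ 137. The particular solution to v_k − (v_{k-1} + v_{k+1})/2 = 1 is v_k = −k^2. Adding homogeneous solution A + B k and matching boundaries gives v_k = k (138 − k). Substituting k = 114: v_114 = 114 · 24 = 2736.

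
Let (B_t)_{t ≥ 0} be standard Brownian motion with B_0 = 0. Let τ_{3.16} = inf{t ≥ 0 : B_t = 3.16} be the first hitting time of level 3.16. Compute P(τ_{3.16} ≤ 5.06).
P(τ_{3.16} ≤ 5.06) = 2(1 − Φ(3.16/√5.06)) = 2(1 − Φ(1.4048)) ≈ 0.1601

By the reflection principle for standard BM, P(τ_b ≤ t) = 2 · P(B_t ≥ b). Since B_t ~ N(0, t), P(B_t ≥ 3.16) = 1 − Φ(3.16/√t) = 1 − Φ(3.16/√5.06) = 1 − Φ(1.4048) ≈ 0.08004. Doubling: P(τ_{3.16} ≤ 5.06) ≈ 2 · 0.08004 = 0.16008 ≈ 0.1601.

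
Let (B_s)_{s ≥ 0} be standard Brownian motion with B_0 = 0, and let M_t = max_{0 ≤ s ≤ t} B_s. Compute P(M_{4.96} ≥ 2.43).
P(M_{4.96} ≥ 2.43) = 2·P(B_{4.96} ≥ 2.43) = 2(1 − Φ(2.43/√4.96)) ≈ 0.2752

By the reflection principle for Brownian motion, P(M_t ≥ a) = 2 · P(B_t ≥ a) for a ≥ 0. Since B_t ~ N(0, t), P(B_t ≥ 2.43) = 1 − Φ(2.43/√t) = 1 − Φ(2.43/√4.96) = 1 − Φ(1.0911). So
  P(M_{4.96} ≥ 2.43) = 2(1 − Φ(1.0911)) ≈ 0.2752.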